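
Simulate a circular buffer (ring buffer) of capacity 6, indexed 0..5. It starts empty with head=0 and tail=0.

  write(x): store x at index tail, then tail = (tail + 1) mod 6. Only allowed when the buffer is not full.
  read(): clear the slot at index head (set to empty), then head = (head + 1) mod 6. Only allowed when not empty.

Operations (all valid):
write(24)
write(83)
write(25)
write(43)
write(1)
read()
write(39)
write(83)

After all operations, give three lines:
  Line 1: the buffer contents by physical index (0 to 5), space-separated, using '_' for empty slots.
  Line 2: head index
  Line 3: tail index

write(24): buf=[24 _ _ _ _ _], head=0, tail=1, size=1
write(83): buf=[24 83 _ _ _ _], head=0, tail=2, size=2
write(25): buf=[24 83 25 _ _ _], head=0, tail=3, size=3
write(43): buf=[24 83 25 43 _ _], head=0, tail=4, size=4
write(1): buf=[24 83 25 43 1 _], head=0, tail=5, size=5
read(): buf=[_ 83 25 43 1 _], head=1, tail=5, size=4
write(39): buf=[_ 83 25 43 1 39], head=1, tail=0, size=5
write(83): buf=[83 83 25 43 1 39], head=1, tail=1, size=6

Answer: 83 83 25 43 1 39
1
1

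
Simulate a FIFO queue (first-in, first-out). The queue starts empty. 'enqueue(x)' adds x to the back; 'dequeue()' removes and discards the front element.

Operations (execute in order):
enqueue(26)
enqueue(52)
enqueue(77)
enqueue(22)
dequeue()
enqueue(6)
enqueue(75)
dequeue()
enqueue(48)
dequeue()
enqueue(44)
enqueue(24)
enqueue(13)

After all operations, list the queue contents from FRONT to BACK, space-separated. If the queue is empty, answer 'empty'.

Answer: 22 6 75 48 44 24 13

Derivation:
enqueue(26): [26]
enqueue(52): [26, 52]
enqueue(77): [26, 52, 77]
enqueue(22): [26, 52, 77, 22]
dequeue(): [52, 77, 22]
enqueue(6): [52, 77, 22, 6]
enqueue(75): [52, 77, 22, 6, 75]
dequeue(): [77, 22, 6, 75]
enqueue(48): [77, 22, 6, 75, 48]
dequeue(): [22, 6, 75, 48]
enqueue(44): [22, 6, 75, 48, 44]
enqueue(24): [22, 6, 75, 48, 44, 24]
enqueue(13): [22, 6, 75, 48, 44, 24, 13]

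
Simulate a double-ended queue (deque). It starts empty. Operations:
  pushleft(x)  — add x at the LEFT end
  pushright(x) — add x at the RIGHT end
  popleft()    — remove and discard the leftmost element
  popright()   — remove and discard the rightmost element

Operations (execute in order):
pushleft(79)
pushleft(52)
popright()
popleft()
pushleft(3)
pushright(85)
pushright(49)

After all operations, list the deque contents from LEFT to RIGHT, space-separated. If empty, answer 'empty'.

pushleft(79): [79]
pushleft(52): [52, 79]
popright(): [52]
popleft(): []
pushleft(3): [3]
pushright(85): [3, 85]
pushright(49): [3, 85, 49]

Answer: 3 85 49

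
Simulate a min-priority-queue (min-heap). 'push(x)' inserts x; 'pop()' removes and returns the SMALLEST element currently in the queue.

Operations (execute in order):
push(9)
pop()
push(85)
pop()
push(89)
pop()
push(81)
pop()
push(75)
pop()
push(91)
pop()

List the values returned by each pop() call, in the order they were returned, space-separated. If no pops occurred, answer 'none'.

push(9): heap contents = [9]
pop() → 9: heap contents = []
push(85): heap contents = [85]
pop() → 85: heap contents = []
push(89): heap contents = [89]
pop() → 89: heap contents = []
push(81): heap contents = [81]
pop() → 81: heap contents = []
push(75): heap contents = [75]
pop() → 75: heap contents = []
push(91): heap contents = [91]
pop() → 91: heap contents = []

Answer: 9 85 89 81 75 91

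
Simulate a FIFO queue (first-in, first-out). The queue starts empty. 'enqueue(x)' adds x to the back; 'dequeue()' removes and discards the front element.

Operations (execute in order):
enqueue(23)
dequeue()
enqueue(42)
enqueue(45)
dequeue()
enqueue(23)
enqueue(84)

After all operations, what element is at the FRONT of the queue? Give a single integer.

enqueue(23): queue = [23]
dequeue(): queue = []
enqueue(42): queue = [42]
enqueue(45): queue = [42, 45]
dequeue(): queue = [45]
enqueue(23): queue = [45, 23]
enqueue(84): queue = [45, 23, 84]

Answer: 45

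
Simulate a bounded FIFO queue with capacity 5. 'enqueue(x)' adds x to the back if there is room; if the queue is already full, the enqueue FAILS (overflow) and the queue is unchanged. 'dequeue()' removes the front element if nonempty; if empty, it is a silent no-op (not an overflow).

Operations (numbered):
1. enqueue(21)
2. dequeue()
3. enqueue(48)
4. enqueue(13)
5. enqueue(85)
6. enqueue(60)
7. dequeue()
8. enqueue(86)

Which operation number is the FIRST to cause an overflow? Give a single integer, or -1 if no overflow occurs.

1. enqueue(21): size=1
2. dequeue(): size=0
3. enqueue(48): size=1
4. enqueue(13): size=2
5. enqueue(85): size=3
6. enqueue(60): size=4
7. dequeue(): size=3
8. enqueue(86): size=4

Answer: -1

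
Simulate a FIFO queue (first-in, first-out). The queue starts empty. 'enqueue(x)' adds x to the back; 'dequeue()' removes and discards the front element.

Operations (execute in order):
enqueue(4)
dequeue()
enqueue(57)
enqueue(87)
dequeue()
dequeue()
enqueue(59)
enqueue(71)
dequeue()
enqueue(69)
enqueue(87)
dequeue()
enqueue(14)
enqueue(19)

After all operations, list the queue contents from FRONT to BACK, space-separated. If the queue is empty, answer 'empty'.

enqueue(4): [4]
dequeue(): []
enqueue(57): [57]
enqueue(87): [57, 87]
dequeue(): [87]
dequeue(): []
enqueue(59): [59]
enqueue(71): [59, 71]
dequeue(): [71]
enqueue(69): [71, 69]
enqueue(87): [71, 69, 87]
dequeue(): [69, 87]
enqueue(14): [69, 87, 14]
enqueue(19): [69, 87, 14, 19]

Answer: 69 87 14 19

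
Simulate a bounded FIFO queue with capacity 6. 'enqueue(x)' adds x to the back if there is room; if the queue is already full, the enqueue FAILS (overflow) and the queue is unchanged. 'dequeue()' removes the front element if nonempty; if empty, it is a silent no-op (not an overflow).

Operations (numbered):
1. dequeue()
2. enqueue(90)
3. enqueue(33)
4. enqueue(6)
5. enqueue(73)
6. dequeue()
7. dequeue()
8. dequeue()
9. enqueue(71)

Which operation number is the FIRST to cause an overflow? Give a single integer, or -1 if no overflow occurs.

1. dequeue(): empty, no-op, size=0
2. enqueue(90): size=1
3. enqueue(33): size=2
4. enqueue(6): size=3
5. enqueue(73): size=4
6. dequeue(): size=3
7. dequeue(): size=2
8. dequeue(): size=1
9. enqueue(71): size=2

Answer: -1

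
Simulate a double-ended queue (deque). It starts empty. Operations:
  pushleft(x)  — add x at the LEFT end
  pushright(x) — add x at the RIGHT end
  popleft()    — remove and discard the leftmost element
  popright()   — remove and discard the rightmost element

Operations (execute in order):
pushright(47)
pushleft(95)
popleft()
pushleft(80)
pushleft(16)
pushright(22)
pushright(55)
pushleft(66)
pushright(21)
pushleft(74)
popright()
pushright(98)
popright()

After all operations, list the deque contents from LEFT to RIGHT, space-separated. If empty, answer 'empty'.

Answer: 74 66 16 80 47 22 55

Derivation:
pushright(47): [47]
pushleft(95): [95, 47]
popleft(): [47]
pushleft(80): [80, 47]
pushleft(16): [16, 80, 47]
pushright(22): [16, 80, 47, 22]
pushright(55): [16, 80, 47, 22, 55]
pushleft(66): [66, 16, 80, 47, 22, 55]
pushright(21): [66, 16, 80, 47, 22, 55, 21]
pushleft(74): [74, 66, 16, 80, 47, 22, 55, 21]
popright(): [74, 66, 16, 80, 47, 22, 55]
pushright(98): [74, 66, 16, 80, 47, 22, 55, 98]
popright(): [74, 66, 16, 80, 47, 22, 55]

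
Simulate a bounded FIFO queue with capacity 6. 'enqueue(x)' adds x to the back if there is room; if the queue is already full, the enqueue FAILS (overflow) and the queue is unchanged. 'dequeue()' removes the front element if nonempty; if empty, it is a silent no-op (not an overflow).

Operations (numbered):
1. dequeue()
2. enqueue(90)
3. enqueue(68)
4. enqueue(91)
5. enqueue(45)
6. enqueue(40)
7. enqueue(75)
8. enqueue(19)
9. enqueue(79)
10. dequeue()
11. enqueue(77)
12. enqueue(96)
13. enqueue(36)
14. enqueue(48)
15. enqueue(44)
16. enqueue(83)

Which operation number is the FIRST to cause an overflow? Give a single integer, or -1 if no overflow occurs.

1. dequeue(): empty, no-op, size=0
2. enqueue(90): size=1
3. enqueue(68): size=2
4. enqueue(91): size=3
5. enqueue(45): size=4
6. enqueue(40): size=5
7. enqueue(75): size=6
8. enqueue(19): size=6=cap → OVERFLOW (fail)
9. enqueue(79): size=6=cap → OVERFLOW (fail)
10. dequeue(): size=5
11. enqueue(77): size=6
12. enqueue(96): size=6=cap → OVERFLOW (fail)
13. enqueue(36): size=6=cap → OVERFLOW (fail)
14. enqueue(48): size=6=cap → OVERFLOW (fail)
15. enqueue(44): size=6=cap → OVERFLOW (fail)
16. enqueue(83): size=6=cap → OVERFLOW (fail)

Answer: 8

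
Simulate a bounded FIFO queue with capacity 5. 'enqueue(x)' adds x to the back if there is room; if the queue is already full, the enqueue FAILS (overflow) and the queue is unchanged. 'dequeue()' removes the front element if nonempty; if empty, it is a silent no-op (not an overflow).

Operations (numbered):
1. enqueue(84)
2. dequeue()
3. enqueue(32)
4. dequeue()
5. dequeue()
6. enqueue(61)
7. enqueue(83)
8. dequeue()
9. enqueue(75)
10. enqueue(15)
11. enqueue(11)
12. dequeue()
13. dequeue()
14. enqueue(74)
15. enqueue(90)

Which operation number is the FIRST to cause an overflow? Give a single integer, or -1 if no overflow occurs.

Answer: -1

Derivation:
1. enqueue(84): size=1
2. dequeue(): size=0
3. enqueue(32): size=1
4. dequeue(): size=0
5. dequeue(): empty, no-op, size=0
6. enqueue(61): size=1
7. enqueue(83): size=2
8. dequeue(): size=1
9. enqueue(75): size=2
10. enqueue(15): size=3
11. enqueue(11): size=4
12. dequeue(): size=3
13. dequeue(): size=2
14. enqueue(74): size=3
15. enqueue(90): size=4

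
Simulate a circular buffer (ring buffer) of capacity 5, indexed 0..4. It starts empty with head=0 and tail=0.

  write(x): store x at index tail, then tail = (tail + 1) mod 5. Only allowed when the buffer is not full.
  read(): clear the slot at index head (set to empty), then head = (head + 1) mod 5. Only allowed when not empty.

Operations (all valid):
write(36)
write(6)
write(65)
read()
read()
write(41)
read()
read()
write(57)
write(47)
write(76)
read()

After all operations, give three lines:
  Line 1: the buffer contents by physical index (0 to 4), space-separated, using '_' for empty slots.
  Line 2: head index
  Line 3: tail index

Answer: 47 76 _ _ _
0
2

Derivation:
write(36): buf=[36 _ _ _ _], head=0, tail=1, size=1
write(6): buf=[36 6 _ _ _], head=0, tail=2, size=2
write(65): buf=[36 6 65 _ _], head=0, tail=3, size=3
read(): buf=[_ 6 65 _ _], head=1, tail=3, size=2
read(): buf=[_ _ 65 _ _], head=2, tail=3, size=1
write(41): buf=[_ _ 65 41 _], head=2, tail=4, size=2
read(): buf=[_ _ _ 41 _], head=3, tail=4, size=1
read(): buf=[_ _ _ _ _], head=4, tail=4, size=0
write(57): buf=[_ _ _ _ 57], head=4, tail=0, size=1
write(47): buf=[47 _ _ _ 57], head=4, tail=1, size=2
write(76): buf=[47 76 _ _ 57], head=4, tail=2, size=3
read(): buf=[47 76 _ _ _], head=0, tail=2, size=2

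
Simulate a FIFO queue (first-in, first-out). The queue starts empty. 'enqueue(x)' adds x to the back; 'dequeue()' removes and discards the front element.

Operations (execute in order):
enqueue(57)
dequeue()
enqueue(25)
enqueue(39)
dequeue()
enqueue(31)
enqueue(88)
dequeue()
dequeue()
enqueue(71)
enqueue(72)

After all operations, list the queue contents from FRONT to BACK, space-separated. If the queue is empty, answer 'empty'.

enqueue(57): [57]
dequeue(): []
enqueue(25): [25]
enqueue(39): [25, 39]
dequeue(): [39]
enqueue(31): [39, 31]
enqueue(88): [39, 31, 88]
dequeue(): [31, 88]
dequeue(): [88]
enqueue(71): [88, 71]
enqueue(72): [88, 71, 72]

Answer: 88 71 72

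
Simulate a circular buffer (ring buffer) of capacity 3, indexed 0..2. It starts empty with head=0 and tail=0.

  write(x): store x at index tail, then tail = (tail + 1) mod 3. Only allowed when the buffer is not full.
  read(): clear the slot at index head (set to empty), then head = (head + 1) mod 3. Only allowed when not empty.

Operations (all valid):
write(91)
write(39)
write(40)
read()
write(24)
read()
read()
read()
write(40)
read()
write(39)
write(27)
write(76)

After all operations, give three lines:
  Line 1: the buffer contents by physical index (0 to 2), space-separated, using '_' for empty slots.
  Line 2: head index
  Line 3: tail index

Answer: 27 76 39
2
2

Derivation:
write(91): buf=[91 _ _], head=0, tail=1, size=1
write(39): buf=[91 39 _], head=0, tail=2, size=2
write(40): buf=[91 39 40], head=0, tail=0, size=3
read(): buf=[_ 39 40], head=1, tail=0, size=2
write(24): buf=[24 39 40], head=1, tail=1, size=3
read(): buf=[24 _ 40], head=2, tail=1, size=2
read(): buf=[24 _ _], head=0, tail=1, size=1
read(): buf=[_ _ _], head=1, tail=1, size=0
write(40): buf=[_ 40 _], head=1, tail=2, size=1
read(): buf=[_ _ _], head=2, tail=2, size=0
write(39): buf=[_ _ 39], head=2, tail=0, size=1
write(27): buf=[27 _ 39], head=2, tail=1, size=2
write(76): buf=[27 76 39], head=2, tail=2, size=3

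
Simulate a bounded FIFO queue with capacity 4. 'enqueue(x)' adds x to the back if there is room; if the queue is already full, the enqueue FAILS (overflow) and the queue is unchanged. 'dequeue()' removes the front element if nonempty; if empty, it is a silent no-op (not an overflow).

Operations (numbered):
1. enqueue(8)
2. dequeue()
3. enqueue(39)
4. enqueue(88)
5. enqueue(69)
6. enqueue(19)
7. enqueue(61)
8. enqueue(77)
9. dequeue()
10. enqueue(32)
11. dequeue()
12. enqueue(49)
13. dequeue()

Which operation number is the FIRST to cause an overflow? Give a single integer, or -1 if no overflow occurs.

Answer: 7

Derivation:
1. enqueue(8): size=1
2. dequeue(): size=0
3. enqueue(39): size=1
4. enqueue(88): size=2
5. enqueue(69): size=3
6. enqueue(19): size=4
7. enqueue(61): size=4=cap → OVERFLOW (fail)
8. enqueue(77): size=4=cap → OVERFLOW (fail)
9. dequeue(): size=3
10. enqueue(32): size=4
11. dequeue(): size=3
12. enqueue(49): size=4
13. dequeue(): size=3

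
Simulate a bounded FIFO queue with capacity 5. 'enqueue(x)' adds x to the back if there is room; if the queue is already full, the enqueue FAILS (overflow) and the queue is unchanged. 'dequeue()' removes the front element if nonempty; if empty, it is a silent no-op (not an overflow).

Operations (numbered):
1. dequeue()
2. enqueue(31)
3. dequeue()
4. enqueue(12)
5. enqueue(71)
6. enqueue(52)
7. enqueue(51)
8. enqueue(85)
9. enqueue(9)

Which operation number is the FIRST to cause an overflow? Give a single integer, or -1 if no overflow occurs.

Answer: 9

Derivation:
1. dequeue(): empty, no-op, size=0
2. enqueue(31): size=1
3. dequeue(): size=0
4. enqueue(12): size=1
5. enqueue(71): size=2
6. enqueue(52): size=3
7. enqueue(51): size=4
8. enqueue(85): size=5
9. enqueue(9): size=5=cap → OVERFLOW (fail)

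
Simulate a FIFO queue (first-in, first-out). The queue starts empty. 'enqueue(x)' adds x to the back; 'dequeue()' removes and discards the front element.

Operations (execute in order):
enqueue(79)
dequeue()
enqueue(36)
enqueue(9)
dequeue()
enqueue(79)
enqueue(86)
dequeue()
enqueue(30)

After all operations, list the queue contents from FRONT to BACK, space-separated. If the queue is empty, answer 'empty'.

Answer: 79 86 30

Derivation:
enqueue(79): [79]
dequeue(): []
enqueue(36): [36]
enqueue(9): [36, 9]
dequeue(): [9]
enqueue(79): [9, 79]
enqueue(86): [9, 79, 86]
dequeue(): [79, 86]
enqueue(30): [79, 86, 30]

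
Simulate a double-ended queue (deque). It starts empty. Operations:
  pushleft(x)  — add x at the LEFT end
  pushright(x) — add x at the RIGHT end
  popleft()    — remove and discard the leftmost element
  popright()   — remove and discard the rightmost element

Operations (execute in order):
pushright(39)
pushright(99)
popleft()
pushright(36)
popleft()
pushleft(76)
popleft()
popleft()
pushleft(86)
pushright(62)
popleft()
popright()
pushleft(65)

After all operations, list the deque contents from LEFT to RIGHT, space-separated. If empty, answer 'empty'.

Answer: 65

Derivation:
pushright(39): [39]
pushright(99): [39, 99]
popleft(): [99]
pushright(36): [99, 36]
popleft(): [36]
pushleft(76): [76, 36]
popleft(): [36]
popleft(): []
pushleft(86): [86]
pushright(62): [86, 62]
popleft(): [62]
popright(): []
pushleft(65): [65]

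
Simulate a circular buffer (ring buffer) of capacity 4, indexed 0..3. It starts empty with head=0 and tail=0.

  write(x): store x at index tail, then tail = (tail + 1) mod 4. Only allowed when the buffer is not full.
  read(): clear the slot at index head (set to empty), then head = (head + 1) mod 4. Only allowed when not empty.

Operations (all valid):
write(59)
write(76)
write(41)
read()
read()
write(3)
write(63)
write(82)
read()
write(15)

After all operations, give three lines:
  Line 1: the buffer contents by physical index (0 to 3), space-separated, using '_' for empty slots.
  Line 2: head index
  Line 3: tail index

Answer: 63 82 15 3
3
3

Derivation:
write(59): buf=[59 _ _ _], head=0, tail=1, size=1
write(76): buf=[59 76 _ _], head=0, tail=2, size=2
write(41): buf=[59 76 41 _], head=0, tail=3, size=3
read(): buf=[_ 76 41 _], head=1, tail=3, size=2
read(): buf=[_ _ 41 _], head=2, tail=3, size=1
write(3): buf=[_ _ 41 3], head=2, tail=0, size=2
write(63): buf=[63 _ 41 3], head=2, tail=1, size=3
write(82): buf=[63 82 41 3], head=2, tail=2, size=4
read(): buf=[63 82 _ 3], head=3, tail=2, size=3
write(15): buf=[63 82 15 3], head=3, tail=3, size=4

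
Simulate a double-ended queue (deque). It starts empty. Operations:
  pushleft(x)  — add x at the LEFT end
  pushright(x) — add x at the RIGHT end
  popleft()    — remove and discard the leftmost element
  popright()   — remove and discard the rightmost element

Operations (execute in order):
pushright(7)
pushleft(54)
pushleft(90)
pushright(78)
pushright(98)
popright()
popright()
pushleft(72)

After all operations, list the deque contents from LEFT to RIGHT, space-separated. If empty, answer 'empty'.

Answer: 72 90 54 7

Derivation:
pushright(7): [7]
pushleft(54): [54, 7]
pushleft(90): [90, 54, 7]
pushright(78): [90, 54, 7, 78]
pushright(98): [90, 54, 7, 78, 98]
popright(): [90, 54, 7, 78]
popright(): [90, 54, 7]
pushleft(72): [72, 90, 54, 7]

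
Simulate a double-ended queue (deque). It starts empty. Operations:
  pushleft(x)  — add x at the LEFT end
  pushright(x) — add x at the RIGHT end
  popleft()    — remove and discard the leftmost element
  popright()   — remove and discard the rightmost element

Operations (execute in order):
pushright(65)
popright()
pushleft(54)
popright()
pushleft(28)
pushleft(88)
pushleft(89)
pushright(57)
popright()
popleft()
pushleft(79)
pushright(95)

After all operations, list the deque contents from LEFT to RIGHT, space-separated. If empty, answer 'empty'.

Answer: 79 88 28 95

Derivation:
pushright(65): [65]
popright(): []
pushleft(54): [54]
popright(): []
pushleft(28): [28]
pushleft(88): [88, 28]
pushleft(89): [89, 88, 28]
pushright(57): [89, 88, 28, 57]
popright(): [89, 88, 28]
popleft(): [88, 28]
pushleft(79): [79, 88, 28]
pushright(95): [79, 88, 28, 95]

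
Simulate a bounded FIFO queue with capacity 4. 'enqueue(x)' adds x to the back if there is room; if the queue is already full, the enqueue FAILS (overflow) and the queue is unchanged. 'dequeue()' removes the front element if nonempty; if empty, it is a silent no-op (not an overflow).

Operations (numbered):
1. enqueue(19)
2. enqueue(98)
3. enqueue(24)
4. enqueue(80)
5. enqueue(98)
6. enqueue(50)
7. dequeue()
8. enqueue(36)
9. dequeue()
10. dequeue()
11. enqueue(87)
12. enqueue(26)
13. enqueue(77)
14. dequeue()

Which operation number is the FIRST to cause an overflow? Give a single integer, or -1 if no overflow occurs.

Answer: 5

Derivation:
1. enqueue(19): size=1
2. enqueue(98): size=2
3. enqueue(24): size=3
4. enqueue(80): size=4
5. enqueue(98): size=4=cap → OVERFLOW (fail)
6. enqueue(50): size=4=cap → OVERFLOW (fail)
7. dequeue(): size=3
8. enqueue(36): size=4
9. dequeue(): size=3
10. dequeue(): size=2
11. enqueue(87): size=3
12. enqueue(26): size=4
13. enqueue(77): size=4=cap → OVERFLOW (fail)
14. dequeue(): size=3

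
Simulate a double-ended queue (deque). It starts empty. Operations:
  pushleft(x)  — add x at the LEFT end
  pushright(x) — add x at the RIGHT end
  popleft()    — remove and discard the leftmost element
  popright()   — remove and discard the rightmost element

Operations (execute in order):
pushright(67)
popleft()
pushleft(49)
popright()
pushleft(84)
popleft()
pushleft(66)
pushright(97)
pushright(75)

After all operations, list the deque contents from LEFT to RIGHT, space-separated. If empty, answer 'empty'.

pushright(67): [67]
popleft(): []
pushleft(49): [49]
popright(): []
pushleft(84): [84]
popleft(): []
pushleft(66): [66]
pushright(97): [66, 97]
pushright(75): [66, 97, 75]

Answer: 66 97 75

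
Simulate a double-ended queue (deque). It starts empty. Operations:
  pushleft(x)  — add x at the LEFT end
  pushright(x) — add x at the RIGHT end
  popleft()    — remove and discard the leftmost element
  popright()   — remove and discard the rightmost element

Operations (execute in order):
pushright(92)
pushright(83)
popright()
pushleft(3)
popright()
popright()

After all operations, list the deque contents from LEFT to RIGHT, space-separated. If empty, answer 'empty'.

Answer: empty

Derivation:
pushright(92): [92]
pushright(83): [92, 83]
popright(): [92]
pushleft(3): [3, 92]
popright(): [3]
popright(): []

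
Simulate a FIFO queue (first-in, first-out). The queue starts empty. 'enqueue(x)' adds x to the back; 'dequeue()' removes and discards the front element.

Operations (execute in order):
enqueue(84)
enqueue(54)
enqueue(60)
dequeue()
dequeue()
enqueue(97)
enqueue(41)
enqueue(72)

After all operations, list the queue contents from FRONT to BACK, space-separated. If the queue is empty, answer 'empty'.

enqueue(84): [84]
enqueue(54): [84, 54]
enqueue(60): [84, 54, 60]
dequeue(): [54, 60]
dequeue(): [60]
enqueue(97): [60, 97]
enqueue(41): [60, 97, 41]
enqueue(72): [60, 97, 41, 72]

Answer: 60 97 41 72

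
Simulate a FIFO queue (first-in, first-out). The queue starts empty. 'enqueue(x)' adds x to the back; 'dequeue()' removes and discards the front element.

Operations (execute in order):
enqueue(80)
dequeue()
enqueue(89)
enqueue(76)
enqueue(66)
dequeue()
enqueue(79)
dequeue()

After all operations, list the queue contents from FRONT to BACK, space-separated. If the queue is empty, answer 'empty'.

enqueue(80): [80]
dequeue(): []
enqueue(89): [89]
enqueue(76): [89, 76]
enqueue(66): [89, 76, 66]
dequeue(): [76, 66]
enqueue(79): [76, 66, 79]
dequeue(): [66, 79]

Answer: 66 79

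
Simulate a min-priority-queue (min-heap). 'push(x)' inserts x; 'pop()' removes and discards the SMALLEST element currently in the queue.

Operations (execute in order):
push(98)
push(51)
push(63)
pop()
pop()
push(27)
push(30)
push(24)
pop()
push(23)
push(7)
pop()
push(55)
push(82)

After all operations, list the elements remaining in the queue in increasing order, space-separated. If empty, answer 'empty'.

push(98): heap contents = [98]
push(51): heap contents = [51, 98]
push(63): heap contents = [51, 63, 98]
pop() → 51: heap contents = [63, 98]
pop() → 63: heap contents = [98]
push(27): heap contents = [27, 98]
push(30): heap contents = [27, 30, 98]
push(24): heap contents = [24, 27, 30, 98]
pop() → 24: heap contents = [27, 30, 98]
push(23): heap contents = [23, 27, 30, 98]
push(7): heap contents = [7, 23, 27, 30, 98]
pop() → 7: heap contents = [23, 27, 30, 98]
push(55): heap contents = [23, 27, 30, 55, 98]
push(82): heap contents = [23, 27, 30, 55, 82, 98]

Answer: 23 27 30 55 82 98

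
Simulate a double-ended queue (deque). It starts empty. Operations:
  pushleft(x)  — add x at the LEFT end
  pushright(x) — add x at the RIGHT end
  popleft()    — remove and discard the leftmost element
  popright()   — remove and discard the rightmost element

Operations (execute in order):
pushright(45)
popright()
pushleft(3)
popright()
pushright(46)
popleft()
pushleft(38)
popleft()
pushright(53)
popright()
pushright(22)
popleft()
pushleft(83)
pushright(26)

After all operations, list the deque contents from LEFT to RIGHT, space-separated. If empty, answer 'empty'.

Answer: 83 26

Derivation:
pushright(45): [45]
popright(): []
pushleft(3): [3]
popright(): []
pushright(46): [46]
popleft(): []
pushleft(38): [38]
popleft(): []
pushright(53): [53]
popright(): []
pushright(22): [22]
popleft(): []
pushleft(83): [83]
pushright(26): [83, 26]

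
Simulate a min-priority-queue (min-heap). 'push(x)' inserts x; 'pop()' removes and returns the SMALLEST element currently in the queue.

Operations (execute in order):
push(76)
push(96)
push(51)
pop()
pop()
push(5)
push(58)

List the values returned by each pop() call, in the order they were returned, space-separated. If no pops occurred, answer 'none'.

push(76): heap contents = [76]
push(96): heap contents = [76, 96]
push(51): heap contents = [51, 76, 96]
pop() → 51: heap contents = [76, 96]
pop() → 76: heap contents = [96]
push(5): heap contents = [5, 96]
push(58): heap contents = [5, 58, 96]

Answer: 51 76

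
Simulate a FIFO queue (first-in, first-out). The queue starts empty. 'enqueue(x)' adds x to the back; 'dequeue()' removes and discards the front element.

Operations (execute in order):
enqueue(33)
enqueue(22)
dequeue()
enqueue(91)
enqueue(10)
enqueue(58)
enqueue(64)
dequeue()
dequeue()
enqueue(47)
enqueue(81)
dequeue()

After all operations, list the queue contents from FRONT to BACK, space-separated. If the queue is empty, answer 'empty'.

Answer: 58 64 47 81

Derivation:
enqueue(33): [33]
enqueue(22): [33, 22]
dequeue(): [22]
enqueue(91): [22, 91]
enqueue(10): [22, 91, 10]
enqueue(58): [22, 91, 10, 58]
enqueue(64): [22, 91, 10, 58, 64]
dequeue(): [91, 10, 58, 64]
dequeue(): [10, 58, 64]
enqueue(47): [10, 58, 64, 47]
enqueue(81): [10, 58, 64, 47, 81]
dequeue(): [58, 64, 47, 81]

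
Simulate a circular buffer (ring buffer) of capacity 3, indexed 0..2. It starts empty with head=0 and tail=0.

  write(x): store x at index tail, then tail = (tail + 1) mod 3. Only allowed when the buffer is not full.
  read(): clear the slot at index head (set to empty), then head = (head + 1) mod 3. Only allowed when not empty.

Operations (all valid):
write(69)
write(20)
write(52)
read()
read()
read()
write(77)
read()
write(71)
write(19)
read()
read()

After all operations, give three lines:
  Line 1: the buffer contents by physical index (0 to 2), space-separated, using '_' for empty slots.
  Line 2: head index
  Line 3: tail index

write(69): buf=[69 _ _], head=0, tail=1, size=1
write(20): buf=[69 20 _], head=0, tail=2, size=2
write(52): buf=[69 20 52], head=0, tail=0, size=3
read(): buf=[_ 20 52], head=1, tail=0, size=2
read(): buf=[_ _ 52], head=2, tail=0, size=1
read(): buf=[_ _ _], head=0, tail=0, size=0
write(77): buf=[77 _ _], head=0, tail=1, size=1
read(): buf=[_ _ _], head=1, tail=1, size=0
write(71): buf=[_ 71 _], head=1, tail=2, size=1
write(19): buf=[_ 71 19], head=1, tail=0, size=2
read(): buf=[_ _ 19], head=2, tail=0, size=1
read(): buf=[_ _ _], head=0, tail=0, size=0

Answer: _ _ _
0
0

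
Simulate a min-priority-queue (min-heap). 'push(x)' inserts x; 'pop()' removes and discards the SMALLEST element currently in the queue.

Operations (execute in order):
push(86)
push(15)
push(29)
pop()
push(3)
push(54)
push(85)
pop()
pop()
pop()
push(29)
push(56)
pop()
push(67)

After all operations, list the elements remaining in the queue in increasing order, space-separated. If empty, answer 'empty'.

push(86): heap contents = [86]
push(15): heap contents = [15, 86]
push(29): heap contents = [15, 29, 86]
pop() → 15: heap contents = [29, 86]
push(3): heap contents = [3, 29, 86]
push(54): heap contents = [3, 29, 54, 86]
push(85): heap contents = [3, 29, 54, 85, 86]
pop() → 3: heap contents = [29, 54, 85, 86]
pop() → 29: heap contents = [54, 85, 86]
pop() → 54: heap contents = [85, 86]
push(29): heap contents = [29, 85, 86]
push(56): heap contents = [29, 56, 85, 86]
pop() → 29: heap contents = [56, 85, 86]
push(67): heap contents = [56, 67, 85, 86]

Answer: 56 67 85 86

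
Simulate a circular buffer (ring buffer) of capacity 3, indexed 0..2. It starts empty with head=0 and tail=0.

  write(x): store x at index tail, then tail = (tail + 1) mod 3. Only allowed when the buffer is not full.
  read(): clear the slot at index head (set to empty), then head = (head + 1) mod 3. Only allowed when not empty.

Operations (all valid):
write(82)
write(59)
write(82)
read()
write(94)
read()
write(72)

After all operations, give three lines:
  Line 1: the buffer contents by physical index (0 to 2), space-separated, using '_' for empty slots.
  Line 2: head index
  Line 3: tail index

Answer: 94 72 82
2
2

Derivation:
write(82): buf=[82 _ _], head=0, tail=1, size=1
write(59): buf=[82 59 _], head=0, tail=2, size=2
write(82): buf=[82 59 82], head=0, tail=0, size=3
read(): buf=[_ 59 82], head=1, tail=0, size=2
write(94): buf=[94 59 82], head=1, tail=1, size=3
read(): buf=[94 _ 82], head=2, tail=1, size=2
write(72): buf=[94 72 82], head=2, tail=2, size=3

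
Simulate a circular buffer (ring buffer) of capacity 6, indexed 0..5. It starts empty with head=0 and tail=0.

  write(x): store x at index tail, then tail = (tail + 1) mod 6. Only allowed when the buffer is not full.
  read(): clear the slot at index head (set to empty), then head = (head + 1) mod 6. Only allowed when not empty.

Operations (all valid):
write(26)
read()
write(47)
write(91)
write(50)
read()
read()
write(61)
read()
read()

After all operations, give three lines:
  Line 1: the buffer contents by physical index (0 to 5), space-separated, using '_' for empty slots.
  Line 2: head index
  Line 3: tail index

write(26): buf=[26 _ _ _ _ _], head=0, tail=1, size=1
read(): buf=[_ _ _ _ _ _], head=1, tail=1, size=0
write(47): buf=[_ 47 _ _ _ _], head=1, tail=2, size=1
write(91): buf=[_ 47 91 _ _ _], head=1, tail=3, size=2
write(50): buf=[_ 47 91 50 _ _], head=1, tail=4, size=3
read(): buf=[_ _ 91 50 _ _], head=2, tail=4, size=2
read(): buf=[_ _ _ 50 _ _], head=3, tail=4, size=1
write(61): buf=[_ _ _ 50 61 _], head=3, tail=5, size=2
read(): buf=[_ _ _ _ 61 _], head=4, tail=5, size=1
read(): buf=[_ _ _ _ _ _], head=5, tail=5, size=0

Answer: _ _ _ _ _ _
5
5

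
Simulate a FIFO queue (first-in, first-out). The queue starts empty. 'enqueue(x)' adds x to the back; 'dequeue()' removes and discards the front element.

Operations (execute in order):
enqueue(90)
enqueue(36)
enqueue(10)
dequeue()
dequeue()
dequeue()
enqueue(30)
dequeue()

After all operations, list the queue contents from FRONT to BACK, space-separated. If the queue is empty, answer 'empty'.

enqueue(90): [90]
enqueue(36): [90, 36]
enqueue(10): [90, 36, 10]
dequeue(): [36, 10]
dequeue(): [10]
dequeue(): []
enqueue(30): [30]
dequeue(): []

Answer: empty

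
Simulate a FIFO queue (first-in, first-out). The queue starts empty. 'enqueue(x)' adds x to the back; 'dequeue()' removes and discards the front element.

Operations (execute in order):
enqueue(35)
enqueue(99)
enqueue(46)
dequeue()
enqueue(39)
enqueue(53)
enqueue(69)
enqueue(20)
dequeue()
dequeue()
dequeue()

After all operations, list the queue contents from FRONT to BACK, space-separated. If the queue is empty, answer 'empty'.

Answer: 53 69 20

Derivation:
enqueue(35): [35]
enqueue(99): [35, 99]
enqueue(46): [35, 99, 46]
dequeue(): [99, 46]
enqueue(39): [99, 46, 39]
enqueue(53): [99, 46, 39, 53]
enqueue(69): [99, 46, 39, 53, 69]
enqueue(20): [99, 46, 39, 53, 69, 20]
dequeue(): [46, 39, 53, 69, 20]
dequeue(): [39, 53, 69, 20]
dequeue(): [53, 69, 20]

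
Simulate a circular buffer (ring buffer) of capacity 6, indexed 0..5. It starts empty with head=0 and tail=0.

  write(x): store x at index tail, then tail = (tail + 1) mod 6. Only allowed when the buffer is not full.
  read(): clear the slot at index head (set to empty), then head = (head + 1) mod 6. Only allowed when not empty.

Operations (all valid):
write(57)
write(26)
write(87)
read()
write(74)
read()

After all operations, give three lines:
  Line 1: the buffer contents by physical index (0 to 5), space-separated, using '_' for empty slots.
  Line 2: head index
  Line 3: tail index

Answer: _ _ 87 74 _ _
2
4

Derivation:
write(57): buf=[57 _ _ _ _ _], head=0, tail=1, size=1
write(26): buf=[57 26 _ _ _ _], head=0, tail=2, size=2
write(87): buf=[57 26 87 _ _ _], head=0, tail=3, size=3
read(): buf=[_ 26 87 _ _ _], head=1, tail=3, size=2
write(74): buf=[_ 26 87 74 _ _], head=1, tail=4, size=3
read(): buf=[_ _ 87 74 _ _], head=2, tail=4, size=2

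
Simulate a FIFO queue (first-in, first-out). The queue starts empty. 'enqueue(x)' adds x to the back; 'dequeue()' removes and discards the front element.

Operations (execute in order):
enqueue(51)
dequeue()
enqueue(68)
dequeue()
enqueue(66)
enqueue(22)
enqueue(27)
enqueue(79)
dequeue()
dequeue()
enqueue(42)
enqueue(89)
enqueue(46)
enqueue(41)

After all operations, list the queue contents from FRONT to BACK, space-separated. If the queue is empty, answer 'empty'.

Answer: 27 79 42 89 46 41

Derivation:
enqueue(51): [51]
dequeue(): []
enqueue(68): [68]
dequeue(): []
enqueue(66): [66]
enqueue(22): [66, 22]
enqueue(27): [66, 22, 27]
enqueue(79): [66, 22, 27, 79]
dequeue(): [22, 27, 79]
dequeue(): [27, 79]
enqueue(42): [27, 79, 42]
enqueue(89): [27, 79, 42, 89]
enqueue(46): [27, 79, 42, 89, 46]
enqueue(41): [27, 79, 42, 89, 46, 41]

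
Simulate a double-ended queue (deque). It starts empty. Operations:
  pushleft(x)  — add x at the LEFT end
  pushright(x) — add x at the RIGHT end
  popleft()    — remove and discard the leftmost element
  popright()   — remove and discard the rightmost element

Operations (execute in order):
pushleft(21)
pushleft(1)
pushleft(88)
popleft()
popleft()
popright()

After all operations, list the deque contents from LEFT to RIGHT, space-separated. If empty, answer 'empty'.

Answer: empty

Derivation:
pushleft(21): [21]
pushleft(1): [1, 21]
pushleft(88): [88, 1, 21]
popleft(): [1, 21]
popleft(): [21]
popright(): []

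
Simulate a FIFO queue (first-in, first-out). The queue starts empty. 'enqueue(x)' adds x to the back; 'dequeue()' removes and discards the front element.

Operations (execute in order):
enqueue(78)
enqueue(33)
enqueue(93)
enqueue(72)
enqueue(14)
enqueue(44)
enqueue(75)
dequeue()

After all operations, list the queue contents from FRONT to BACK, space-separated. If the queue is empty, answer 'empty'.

enqueue(78): [78]
enqueue(33): [78, 33]
enqueue(93): [78, 33, 93]
enqueue(72): [78, 33, 93, 72]
enqueue(14): [78, 33, 93, 72, 14]
enqueue(44): [78, 33, 93, 72, 14, 44]
enqueue(75): [78, 33, 93, 72, 14, 44, 75]
dequeue(): [33, 93, 72, 14, 44, 75]

Answer: 33 93 72 14 44 75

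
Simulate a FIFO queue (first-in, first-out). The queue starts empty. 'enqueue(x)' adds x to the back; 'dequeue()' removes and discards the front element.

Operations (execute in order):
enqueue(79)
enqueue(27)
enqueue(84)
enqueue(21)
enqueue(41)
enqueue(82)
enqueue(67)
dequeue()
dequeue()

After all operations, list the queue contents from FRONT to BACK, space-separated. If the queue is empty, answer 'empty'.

enqueue(79): [79]
enqueue(27): [79, 27]
enqueue(84): [79, 27, 84]
enqueue(21): [79, 27, 84, 21]
enqueue(41): [79, 27, 84, 21, 41]
enqueue(82): [79, 27, 84, 21, 41, 82]
enqueue(67): [79, 27, 84, 21, 41, 82, 67]
dequeue(): [27, 84, 21, 41, 82, 67]
dequeue(): [84, 21, 41, 82, 67]

Answer: 84 21 41 82 67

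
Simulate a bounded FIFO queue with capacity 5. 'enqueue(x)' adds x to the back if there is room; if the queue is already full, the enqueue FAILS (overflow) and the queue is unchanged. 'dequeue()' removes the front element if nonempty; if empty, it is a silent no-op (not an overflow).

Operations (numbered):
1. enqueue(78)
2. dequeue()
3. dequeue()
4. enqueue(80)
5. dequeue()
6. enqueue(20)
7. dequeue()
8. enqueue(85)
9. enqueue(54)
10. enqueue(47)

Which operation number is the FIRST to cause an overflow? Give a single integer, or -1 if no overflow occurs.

1. enqueue(78): size=1
2. dequeue(): size=0
3. dequeue(): empty, no-op, size=0
4. enqueue(80): size=1
5. dequeue(): size=0
6. enqueue(20): size=1
7. dequeue(): size=0
8. enqueue(85): size=1
9. enqueue(54): size=2
10. enqueue(47): size=3

Answer: -1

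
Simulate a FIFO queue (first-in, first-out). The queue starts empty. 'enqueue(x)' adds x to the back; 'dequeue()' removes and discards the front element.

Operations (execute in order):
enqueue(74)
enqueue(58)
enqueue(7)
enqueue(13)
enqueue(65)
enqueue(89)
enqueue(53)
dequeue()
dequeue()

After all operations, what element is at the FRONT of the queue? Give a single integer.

Answer: 7

Derivation:
enqueue(74): queue = [74]
enqueue(58): queue = [74, 58]
enqueue(7): queue = [74, 58, 7]
enqueue(13): queue = [74, 58, 7, 13]
enqueue(65): queue = [74, 58, 7, 13, 65]
enqueue(89): queue = [74, 58, 7, 13, 65, 89]
enqueue(53): queue = [74, 58, 7, 13, 65, 89, 53]
dequeue(): queue = [58, 7, 13, 65, 89, 53]
dequeue(): queue = [7, 13, 65, 89, 53]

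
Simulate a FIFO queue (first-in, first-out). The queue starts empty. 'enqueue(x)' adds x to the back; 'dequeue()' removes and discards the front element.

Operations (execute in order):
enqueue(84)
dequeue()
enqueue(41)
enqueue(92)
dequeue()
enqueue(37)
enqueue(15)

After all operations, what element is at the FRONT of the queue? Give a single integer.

Answer: 92

Derivation:
enqueue(84): queue = [84]
dequeue(): queue = []
enqueue(41): queue = [41]
enqueue(92): queue = [41, 92]
dequeue(): queue = [92]
enqueue(37): queue = [92, 37]
enqueue(15): queue = [92, 37, 15]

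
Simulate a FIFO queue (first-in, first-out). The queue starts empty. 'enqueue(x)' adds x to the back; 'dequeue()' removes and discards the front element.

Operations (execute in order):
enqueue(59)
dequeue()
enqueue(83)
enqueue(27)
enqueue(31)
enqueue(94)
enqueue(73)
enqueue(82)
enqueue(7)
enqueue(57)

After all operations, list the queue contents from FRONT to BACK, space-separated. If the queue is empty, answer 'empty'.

Answer: 83 27 31 94 73 82 7 57

Derivation:
enqueue(59): [59]
dequeue(): []
enqueue(83): [83]
enqueue(27): [83, 27]
enqueue(31): [83, 27, 31]
enqueue(94): [83, 27, 31, 94]
enqueue(73): [83, 27, 31, 94, 73]
enqueue(82): [83, 27, 31, 94, 73, 82]
enqueue(7): [83, 27, 31, 94, 73, 82, 7]
enqueue(57): [83, 27, 31, 94, 73, 82, 7, 57]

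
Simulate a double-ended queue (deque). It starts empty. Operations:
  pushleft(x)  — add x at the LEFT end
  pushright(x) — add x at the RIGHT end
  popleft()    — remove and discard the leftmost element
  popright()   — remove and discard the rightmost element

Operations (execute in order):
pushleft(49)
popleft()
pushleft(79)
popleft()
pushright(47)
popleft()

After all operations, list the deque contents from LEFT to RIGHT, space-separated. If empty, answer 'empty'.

Answer: empty

Derivation:
pushleft(49): [49]
popleft(): []
pushleft(79): [79]
popleft(): []
pushright(47): [47]
popleft(): []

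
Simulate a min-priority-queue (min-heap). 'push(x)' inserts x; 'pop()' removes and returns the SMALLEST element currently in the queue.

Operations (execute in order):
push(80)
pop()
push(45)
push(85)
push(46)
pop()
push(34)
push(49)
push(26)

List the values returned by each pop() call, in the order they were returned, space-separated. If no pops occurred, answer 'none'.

push(80): heap contents = [80]
pop() → 80: heap contents = []
push(45): heap contents = [45]
push(85): heap contents = [45, 85]
push(46): heap contents = [45, 46, 85]
pop() → 45: heap contents = [46, 85]
push(34): heap contents = [34, 46, 85]
push(49): heap contents = [34, 46, 49, 85]
push(26): heap contents = [26, 34, 46, 49, 85]

Answer: 80 45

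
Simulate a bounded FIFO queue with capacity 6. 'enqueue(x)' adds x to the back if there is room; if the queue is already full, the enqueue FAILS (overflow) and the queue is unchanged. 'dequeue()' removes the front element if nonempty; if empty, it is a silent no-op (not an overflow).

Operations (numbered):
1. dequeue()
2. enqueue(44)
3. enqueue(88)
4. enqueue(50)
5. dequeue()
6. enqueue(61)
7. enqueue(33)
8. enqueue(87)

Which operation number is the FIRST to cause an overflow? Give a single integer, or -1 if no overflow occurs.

1. dequeue(): empty, no-op, size=0
2. enqueue(44): size=1
3. enqueue(88): size=2
4. enqueue(50): size=3
5. dequeue(): size=2
6. enqueue(61): size=3
7. enqueue(33): size=4
8. enqueue(87): size=5

Answer: -1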